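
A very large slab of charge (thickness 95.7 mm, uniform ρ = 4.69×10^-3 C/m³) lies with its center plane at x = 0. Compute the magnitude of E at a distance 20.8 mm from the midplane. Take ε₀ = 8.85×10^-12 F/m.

By symmetry E is perpendicular to the slab. A Gaussian pillbox from −20.8 mm to +20.8 mm (face area A) lies entirely within the slab.
Q_enc = ρ·(2x)·A and flux = 2EA, so 2EA = 2ρxA/ε₀ ⇒ E = |ρ|x/ε₀.
E = (4.69×10^-3)(0.0208)/(8.85×10^-12) = 1.10×10^7 N/C.

E = 1.10×10^7 N/C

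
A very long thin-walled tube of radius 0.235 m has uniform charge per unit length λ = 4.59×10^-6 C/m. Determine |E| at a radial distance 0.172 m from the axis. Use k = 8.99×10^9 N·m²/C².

Take a coaxial cylindrical Gaussian surface of radius r = 0.172 m and length L (r < 0.235 m, inside the shell).
No charge is enclosed, so Gauss's law gives E·2πrL = 0 ⇒ E = 0.

E = 0 (no enclosed charge)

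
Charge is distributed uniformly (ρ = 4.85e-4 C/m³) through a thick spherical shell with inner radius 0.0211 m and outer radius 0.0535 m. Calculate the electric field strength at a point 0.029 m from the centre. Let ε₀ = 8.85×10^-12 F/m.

E = 3.26e5 N/C

By spherical symmetry E is radial; choose a Gaussian sphere of radius r = 0.029 m (within the shell material, 0.0211 m < r < 0.0535 m).
Only the shell between 0.0211 m and r is enclosed: Q_enc = ρ·(4π/3)(r³ − a³) = (4.85×10^-4)·(4π/3)·((0.029)³ − (0.0211)³) = 3.046e-8 C.
Gauss's law: E·4πr² = Q_enc/ε₀.
E = |Q_enc|/(4πε₀r²) = (3.046e-8)/(4π·8.85×10^-12·(0.029)²) = 3.26×10^5 N/C.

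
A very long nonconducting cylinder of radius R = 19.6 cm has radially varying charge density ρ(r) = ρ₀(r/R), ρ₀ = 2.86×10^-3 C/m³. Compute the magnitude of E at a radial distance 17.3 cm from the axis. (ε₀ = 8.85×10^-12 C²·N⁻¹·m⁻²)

Take a coaxial cylindrical Gaussian surface of radius r = 17.3 cm and length L (r < R).
Integrating ρ over the cross-section to radius r: λ_enc = (2πρ₀/R) ∫₀^r r'^2 dr' = 2πρ₀ r^3/(3·R) = 1.582e-4 C/m.
Applying ∮E·dA = Q_enc/ε₀ with the end caps contributing no flux:
E = |λ_enc|/(2πε₀r) = (1.582×10^-4)/(2π·8.85×10^-12·0.173) = 1.64e7 N/C.

E ≈ 1.64×10^7 V/m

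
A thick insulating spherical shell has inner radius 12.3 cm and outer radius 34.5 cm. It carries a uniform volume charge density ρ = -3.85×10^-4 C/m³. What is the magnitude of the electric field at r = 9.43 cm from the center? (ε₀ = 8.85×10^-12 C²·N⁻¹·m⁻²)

Take a concentric spherical Gaussian surface of radius r = 9.43 cm (r < 12.3 cm, inside the empty cavity).
Q_enc = 0 (all charge lies at larger r); Gauss's law gives E = 0.

E = 0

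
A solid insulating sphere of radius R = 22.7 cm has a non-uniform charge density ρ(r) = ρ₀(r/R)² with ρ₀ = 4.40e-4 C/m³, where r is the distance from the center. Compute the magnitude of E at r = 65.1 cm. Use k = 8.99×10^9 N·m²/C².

E = 2.74×10^5 N/C

Use a concentric Gaussian sphere at r = 65.1 cm (r > R, all charge enclosed).
Q_enc = 4π ∫₀^R ρ₀(r'/R)^2 r'² dr' = 4πρ₀R³/5 = 1.294×10^-5 C.
Gauss's law: E·4πr² = Q_enc/ε₀.
E = k|Q_enc|/r² = (8.99×10^9)(1.294e-5)/(0.651)² = 2.74×10^5 N/C.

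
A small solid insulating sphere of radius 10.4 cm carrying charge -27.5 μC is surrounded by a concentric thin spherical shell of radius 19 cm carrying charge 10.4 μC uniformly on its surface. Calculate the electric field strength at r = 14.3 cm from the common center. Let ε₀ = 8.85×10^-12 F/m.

Use a concentric Gaussian sphere at r = 14.3 cm (between the bodies, 10.4 cm < r < 19 cm).
The shell at 19 cm lies outside the Gaussian surface, so Q_enc = -27.5 μC = -2.75e-5 C.
By Gauss's law, ∮E·dA = E·4πr² = Q_enc/ε₀.
E = |Q_enc|/(4πε₀r²) = (2.75e-5)/(4π·8.85×10^-12·(0.143)²) = 1.21e7 N/C.

|E| ≈ 1.21e7 V/m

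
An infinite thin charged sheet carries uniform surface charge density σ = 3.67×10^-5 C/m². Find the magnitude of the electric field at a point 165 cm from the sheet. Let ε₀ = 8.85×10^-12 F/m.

The symmetry is planar: E is normal to the sheet and the same magnitude on both sides. Take a pillbox straddling the sheet with end-cap area A.
Flux Φ = 2EA and Q_enc = σA, so 2EA = σA/ε₀ ⇒ E = |σ|/(2ε₀), independent of distance.
E = |σ|/(2ε₀) = (3.67e-5)/(2·8.85×10^-12) = 2.07×10^6 N/C.

2.07×10^6 V/m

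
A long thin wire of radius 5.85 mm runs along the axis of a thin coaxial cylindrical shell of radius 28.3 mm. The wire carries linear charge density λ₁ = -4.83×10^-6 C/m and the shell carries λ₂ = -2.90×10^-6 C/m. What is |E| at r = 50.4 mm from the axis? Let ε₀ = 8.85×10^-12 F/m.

|E| ≈ 2.76×10^6 N/C

Take a coaxial cylindrical Gaussian surface of radius r = 50.4 mm and length L (r > 28.3 mm, enclosing both).
λ_enc = λ₁ + λ₂ = (-4.83×10^-6) + (-2.90×10^-6) = -7.73×10^-6 C/m.
Gauss's law: E·2πrL = λ_enc L/ε₀.
E = |λ_enc|/(2πε₀r) = (7.73×10^-6)/(2π·8.85×10^-12·0.0504) = 2.76e6 N/C.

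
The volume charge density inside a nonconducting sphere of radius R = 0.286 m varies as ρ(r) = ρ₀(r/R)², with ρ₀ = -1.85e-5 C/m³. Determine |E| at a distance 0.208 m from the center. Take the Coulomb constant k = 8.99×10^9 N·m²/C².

Use a concentric Gaussian sphere at r = 0.208 m (r < R).
Q_enc = ∫₀^r ρ(r')·4πr'² dr' = (4πρ₀/R²) ∫₀^r r'^4 dr' = 4πρ₀ r^5/(5·R²) = -2.213e-7 C.
Applying ∮E·dA = Q_enc/ε₀ with Φ = E(4πr²):
E = k|Q_enc|/r² = (8.99×10^9)(2.213×10^-7)/(0.208)² = 4.60×10^4 N/C.

E ≈ 4.60×10^4 V/m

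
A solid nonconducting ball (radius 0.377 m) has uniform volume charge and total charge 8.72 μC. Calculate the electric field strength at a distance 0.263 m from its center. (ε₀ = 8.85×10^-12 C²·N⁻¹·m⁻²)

E ≈ 3.85×10^5 N/C

Use a concentric Gaussian sphere at r = 0.263 m (r < R).
Only the charge within r is enclosed: Q_enc = Q·(r/R)³ = (8.72 μC)·(0.263 m/0.377 m)³ = 2.96×10^-6 C.
Since E is radial and uniform over the Gaussian sphere, Φ = E·4πr² = Q_enc/ε₀.
E = |Q_enc|/(4πε₀r²) = (2.96e-6)/(4π·8.85×10^-12·(0.263)²) = 3.85×10^5 N/C.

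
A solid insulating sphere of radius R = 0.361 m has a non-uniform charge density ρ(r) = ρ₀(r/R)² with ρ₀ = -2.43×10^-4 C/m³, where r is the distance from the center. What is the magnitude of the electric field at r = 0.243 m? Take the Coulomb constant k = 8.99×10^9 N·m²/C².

Take a concentric spherical Gaussian surface of radius r = 0.243 m (r < R).
Q_enc = ∫₀^r ρ(r')·4πr'² dr' = (4πρ₀/R²) ∫₀^r r'^4 dr' = 4πρ₀ r^5/(5·R²) = -3.971×10^-6 C.
Gauss's law: E·4πr² = Q_enc/ε₀.
E = k|Q_enc|/r² = (8.99×10^9)(3.971e-6)/(0.243)² = 6.05e5 N/C.

|E| = 6.05×10^5 N/C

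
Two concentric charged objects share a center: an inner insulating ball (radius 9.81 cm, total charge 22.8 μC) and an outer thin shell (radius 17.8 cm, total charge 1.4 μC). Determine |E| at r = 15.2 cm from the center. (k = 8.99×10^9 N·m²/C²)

E = 8.87×10^6 V/m

Take a concentric spherical Gaussian surface of radius r = 15.2 cm (between the bodies, 9.81 cm < r < 17.8 cm).
The shell at 17.8 cm lies outside the Gaussian surface, so Q_enc = 22.8 μC = 2.28×10^-5 C.
Gauss's law: E·4πr² = Q_enc/ε₀.
E = k|Q_enc|/r² = (8.99×10^9)(2.28×10^-5)/(0.152)² = 8.87×10^6 N/C.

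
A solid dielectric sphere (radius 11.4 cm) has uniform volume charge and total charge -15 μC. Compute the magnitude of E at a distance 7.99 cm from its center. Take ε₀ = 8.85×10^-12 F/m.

By spherical symmetry E is radial; choose a Gaussian sphere of radius r = 7.99 cm (r < R).
For a uniform sphere the enclosed fraction is (r/R)³, so Q_enc = (-15 μC)(0.0799/0.114)³ = -5.164e-6 C.
Applying ∮E·dA = Q_enc/ε₀ with Φ = E(4πr²):
E = |Q_enc|/(4πε₀r²) = (5.164e-6)/(4π·8.85×10^-12·(0.0799)²) = 7.27×10^6 N/C.

|E| ≈ 7.27×10^6 V/m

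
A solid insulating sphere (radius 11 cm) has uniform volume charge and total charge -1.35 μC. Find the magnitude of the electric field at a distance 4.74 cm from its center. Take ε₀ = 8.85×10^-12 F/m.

E ≈ 4.32×10^5 N/C

Symmetry ⇒ E = E(r) r̂. Gaussian sphere of radius r = 4.74 cm (r < R).
For a uniform sphere the enclosed fraction is (r/R)³, so Q_enc = (-1.35 μC)(0.0474/0.11)³ = -1.08×10^-7 C.
Applying ∮E·dA = Q_enc/ε₀ with Φ = E(4πr²):
E = |Q_enc|/(4πε₀r²) = (1.08×10^-7)/(4π·8.85×10^-12·(0.0474)²) = 4.32e5 N/C.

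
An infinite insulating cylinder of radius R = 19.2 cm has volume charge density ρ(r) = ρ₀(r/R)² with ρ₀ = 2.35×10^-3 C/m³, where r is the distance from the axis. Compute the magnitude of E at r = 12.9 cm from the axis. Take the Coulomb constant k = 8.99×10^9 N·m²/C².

Coaxial Gaussian cylinder, radius r = 12.9 cm, length L (r < R).
Integrating ρ over the cross-section to radius r: λ_enc = (2πρ₀/R²) ∫₀^r r'^3 dr' = 2πρ₀ r^4/(4·R²) = 2.773e-5 C/m.
Applying ∮E·dA = Q_enc/ε₀ with the end caps contributing no flux:
E = 2k|λ_enc|/r = 2(8.99×10^9)(2.773×10^-5)/(0.129) = 3.86×10^6 N/C.

|E| = 3.86×10^6 V/m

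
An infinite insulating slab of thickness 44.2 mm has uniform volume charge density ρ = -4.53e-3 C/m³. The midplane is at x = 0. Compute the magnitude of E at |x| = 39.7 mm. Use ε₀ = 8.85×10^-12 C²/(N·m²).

The point |x| = 39.7 mm lies outside the slab (half-thickness 0.0221 m). A symmetric pillbox spanning the full slab encloses Q_enc = ρ·d·A.
Flux = 2EA ⇒ E = |ρ|d/(2ε₀), independent of distance outside.
E = (4.53×10^-3)(0.0442)/(2·8.85×10^-12) = 1.13e7 N/C.

|E| ≈ 1.13e7 N/C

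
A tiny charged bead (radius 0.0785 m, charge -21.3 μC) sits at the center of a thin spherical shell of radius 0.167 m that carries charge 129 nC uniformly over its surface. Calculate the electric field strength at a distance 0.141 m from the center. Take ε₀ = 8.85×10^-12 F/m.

Symmetry ⇒ E = E(r) r̂. Gaussian sphere of radius r = 0.141 m (between the bodies, 0.0785 m < r < 0.167 m).
The shell at 0.167 m lies outside the Gaussian surface, so Q_enc = -21.3 μC = -2.13×10^-5 C.
Since E is radial and uniform over the Gaussian sphere, Φ = E·4πr² = Q_enc/ε₀.
E = |Q_enc|/(4πε₀r²) = (2.13×10^-5)/(4π·8.85×10^-12·(0.141)²) = 9.63×10^6 N/C.

E = 9.63×10^6 N/C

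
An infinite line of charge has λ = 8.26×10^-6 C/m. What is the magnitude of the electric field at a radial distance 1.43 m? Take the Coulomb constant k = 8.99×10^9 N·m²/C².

E ≈ 1.04×10^5 V/m

Coaxial Gaussian cylinder, radius r = 1.43 m, length L.
Q_enc = λL, so λ_enc = 8.26×10^-6 C/m.
By Gauss's law (flux through the curved wall only), E·2πrL = λ_enc L/ε₀.
E = 2k|λ_enc|/r = 2(8.99×10^9)(8.26×10^-6)/(1.43) = 1.04×10^5 N/C.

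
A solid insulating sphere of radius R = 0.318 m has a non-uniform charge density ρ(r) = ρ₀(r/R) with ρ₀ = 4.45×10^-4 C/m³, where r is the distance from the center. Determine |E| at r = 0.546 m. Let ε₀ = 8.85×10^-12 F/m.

E ≈ 1.36×10^6 N/C

By spherical symmetry E is radial; choose a Gaussian sphere of radius r = 0.546 m (r > R, all charge enclosed).
Q_enc = 4π ∫₀^R ρ₀(r'/R)^1 r'² dr' = 4πρ₀R³/4 = 4.496×10^-5 C.
Since E is radial and uniform over the Gaussian sphere, Φ = E·4πr² = Q_enc/ε₀.
E = |Q_enc|/(4πε₀r²) = (4.496×10^-5)/(4π·8.85×10^-12·(0.546)²) = 1.36×10^6 N/C.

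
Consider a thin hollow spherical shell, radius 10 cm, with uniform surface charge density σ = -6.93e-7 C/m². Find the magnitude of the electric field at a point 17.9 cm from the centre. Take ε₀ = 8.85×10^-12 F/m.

Symmetry ⇒ E = E(r) r̂. Gaussian sphere of radius r = 17.9 cm (r > 10 cm).
The entire shell is enclosed: Q_enc = σ·4πR² = (-6.93×10^-7)·4π·(0.1)² = -8.708×10^-8 C.
Gauss's law: E·4πr² = Q_enc/ε₀.
E = |Q_enc|/(4πε₀r²) = (8.708×10^-8)/(4π·8.85×10^-12·(0.179)²) = 2.44e4 N/C.

E ≈ 2.44×10^4 N/C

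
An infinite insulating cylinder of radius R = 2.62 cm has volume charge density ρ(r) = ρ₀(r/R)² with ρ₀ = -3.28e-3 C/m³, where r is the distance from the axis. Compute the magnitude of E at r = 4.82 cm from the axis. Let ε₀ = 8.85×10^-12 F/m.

1.32e6 V/m

Take a coaxial cylindrical Gaussian surface of radius r = 4.82 cm and length L (r > R, full charge per length enclosed).
λ_enc = 2π ∫₀^R ρ₀(r'/R)^2 r' dr' = 2πρ₀R²/4 = -3.537×10^-6 C/m.
Gauss's law: E·2πrL = λ_enc L/ε₀.
E = |λ_enc|/(2πε₀r) = (3.537×10^-6)/(2π·8.85×10^-12·0.0482) = 1.32e6 N/C.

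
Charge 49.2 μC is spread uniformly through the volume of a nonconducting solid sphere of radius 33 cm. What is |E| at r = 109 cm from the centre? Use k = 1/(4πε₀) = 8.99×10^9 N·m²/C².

E ≈ 3.72×10^5 V/m

By spherical symmetry E is radial; choose a Gaussian sphere of radius r = 109 cm (r > R, so the entire charge is enclosed).
Q_enc = 49.2 μC = 4.92e-5 C.
Since E is radial and uniform over the Gaussian sphere, Φ = E·4πr² = Q_enc/ε₀.
E = k|Q_enc|/r² = (8.99×10^9)(4.92×10^-5)/(1.09)² = 3.72×10^5 N/C.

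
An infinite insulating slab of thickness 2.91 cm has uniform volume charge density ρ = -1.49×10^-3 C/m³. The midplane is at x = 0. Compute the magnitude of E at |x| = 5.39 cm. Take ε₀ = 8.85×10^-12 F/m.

The point |x| = 5.39 cm lies outside the slab (half-thickness 0.01455 m). A symmetric pillbox spanning the full slab encloses Q_enc = ρ·d·A.
Flux = 2EA ⇒ E = |ρ|d/(2ε₀), independent of distance outside.
E = (1.49e-3)(0.0291)/(2·8.85×10^-12) = 2.45×10^6 N/C.

2.45×10^6 N/C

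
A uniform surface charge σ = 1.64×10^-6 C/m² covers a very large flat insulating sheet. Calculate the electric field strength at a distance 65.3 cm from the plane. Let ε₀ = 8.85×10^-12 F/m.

By planar symmetry E is perpendicular to the sheet and uniform; use a Gaussian pillbox with flat faces of area A on each side of the sheet.
Only the two end caps contribute flux: Φ = 2EA. With Q_enc = σA, Gauss's law gives E = |σ|/(2ε₀).
E = |σ|/(2ε₀) = (1.64×10^-6)/(2·8.85×10^-12) = 9.27×10^4 N/C.

9.27×10^4 N/C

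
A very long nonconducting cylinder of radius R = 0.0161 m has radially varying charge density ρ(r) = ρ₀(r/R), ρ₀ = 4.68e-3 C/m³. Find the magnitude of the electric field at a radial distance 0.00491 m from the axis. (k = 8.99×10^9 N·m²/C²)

|E| = 2.64×10^5 V/m

Choose a coaxial cylinder of radius r = 0.00491 m (arbitrary length L) as the Gaussian surface (r < R).
λ_enc = ∫₀^r ρ(r')·2πr' dr' = (2πρ₀/R)·r^3/3 = 7.206×10^-8 C/m.
Since E is radial and uniform over the curved surface, Φ = E·2πrL = Q_enc/ε₀ = λ_enc L/ε₀.
E = 2k|λ_enc|/r = 2(8.99×10^9)(7.206×10^-8)/(0.00491) = 2.64e5 N/C.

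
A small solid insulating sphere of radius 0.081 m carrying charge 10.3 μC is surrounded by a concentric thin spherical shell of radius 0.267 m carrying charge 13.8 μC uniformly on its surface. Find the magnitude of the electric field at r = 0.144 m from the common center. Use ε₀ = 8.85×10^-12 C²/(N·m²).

E = 4.47e6 N/C

By spherical symmetry E is radial; choose a Gaussian sphere of radius r = 0.144 m (between the bodies, 0.081 m < r < 0.267 m).
The shell at 0.267 m lies outside the Gaussian surface, so Q_enc = 10.3 μC = 1.03e-5 C.
By Gauss's law, ∮E·dA = E·4πr² = Q_enc/ε₀.
E = |Q_enc|/(4πε₀r²) = (1.03×10^-5)/(4π·8.85×10^-12·(0.144)²) = 4.47e6 N/C.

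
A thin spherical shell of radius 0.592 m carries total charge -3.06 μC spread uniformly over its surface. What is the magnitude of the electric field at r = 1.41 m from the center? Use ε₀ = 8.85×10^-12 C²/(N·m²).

E ≈ 1.38×10^4 N/C

Symmetry ⇒ E = E(r) r̂. Gaussian sphere of radius r = 1.41 m (r > 0.592 m).
The entire shell is enclosed: Q_enc = -3.06e-6 C.
Gauss's law: E·4πr² = Q_enc/ε₀.
E = |Q_enc|/(4πε₀r²) = (3.06×10^-6)/(4π·8.85×10^-12·(1.41)²) = 1.38e4 N/C.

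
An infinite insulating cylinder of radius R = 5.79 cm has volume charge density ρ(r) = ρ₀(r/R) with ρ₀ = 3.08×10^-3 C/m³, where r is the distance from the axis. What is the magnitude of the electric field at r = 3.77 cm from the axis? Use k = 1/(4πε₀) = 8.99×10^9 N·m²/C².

E = 2.85e6 N/C

Take a coaxial cylindrical Gaussian surface of radius r = 3.77 cm and length L (r < R).
Integrating ρ over the cross-section to radius r: λ_enc = (2πρ₀/R) ∫₀^r r'^2 dr' = 2πρ₀ r^3/(3·R) = 5.97×10^-6 C/m.
Gauss's law: E·2πrL = λ_enc L/ε₀.
E = 2k|λ_enc|/r = 2(8.99×10^9)(5.97×10^-6)/(0.0377) = 2.85e6 N/C.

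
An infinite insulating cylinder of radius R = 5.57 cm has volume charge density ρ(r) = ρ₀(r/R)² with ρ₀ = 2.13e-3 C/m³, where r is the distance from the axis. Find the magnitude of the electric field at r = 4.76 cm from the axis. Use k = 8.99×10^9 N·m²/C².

|E| = 2.09e6 N/C

Coaxial Gaussian cylinder, radius r = 4.76 cm, length L (r < R).
λ_enc = ∫₀^r ρ(r')·2πr' dr' = (2πρ₀/R²)·r^4/4 = 5.536×10^-6 C/m.
Since E is radial and uniform over the curved surface, Φ = E·2πrL = Q_enc/ε₀ = λ_enc L/ε₀.
E = 2k|λ_enc|/r = 2(8.99×10^9)(5.536×10^-6)/(0.0476) = 2.09e6 N/C.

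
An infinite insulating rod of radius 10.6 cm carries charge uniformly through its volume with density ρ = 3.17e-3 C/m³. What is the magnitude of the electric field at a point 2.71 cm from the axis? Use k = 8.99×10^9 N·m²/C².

Take a coaxial cylindrical Gaussian surface of radius r = 2.71 cm and length L (r < R).
Charge inside radius r per length L is ρ·πr²·L, so λ_enc = ρπr² = 7.314e-6 C/m.
Since E is radial and uniform over the curved surface, Φ = E·2πrL = Q_enc/ε₀ = λ_enc L/ε₀.
E = 2k|λ_enc|/r = 2(8.99×10^9)(7.314×10^-6)/(0.0271) = 4.85×10^6 N/C.

|E| ≈ 4.85×10^6 V/m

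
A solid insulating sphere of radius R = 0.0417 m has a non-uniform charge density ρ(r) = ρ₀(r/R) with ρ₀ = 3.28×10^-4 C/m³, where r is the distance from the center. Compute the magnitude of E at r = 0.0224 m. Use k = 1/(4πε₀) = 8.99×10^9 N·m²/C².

E = 1.11×10^5 N/C

By spherical symmetry E is radial; choose a Gaussian sphere of radius r = 0.0224 m (r < R).
Q_enc = ∫₀^r ρ(r')·4πr'² dr' = (4πρ₀/R) ∫₀^r r'^3 dr' = 4πρ₀ r^4/(4·R) = 6.221×10^-9 C.
Applying ∮E·dA = Q_enc/ε₀ with Φ = E(4πr²):
E = k|Q_enc|/r² = (8.99×10^9)(6.221×10^-9)/(0.0224)² = 1.11×10^5 N/C.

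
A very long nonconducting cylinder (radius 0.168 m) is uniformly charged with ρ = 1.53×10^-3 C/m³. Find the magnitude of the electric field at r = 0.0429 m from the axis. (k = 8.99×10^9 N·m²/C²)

Choose a coaxial cylinder of radius r = 0.0429 m (arbitrary length L) as the Gaussian surface (r < R).
Charge inside radius r per length L is ρ·πr²·L, so λ_enc = ρπr² = 8.846×10^-6 C/m.
By Gauss's law (flux through the curved wall only), E·2πrL = λ_enc L/ε₀.
E = 2k|λ_enc|/r = 2(8.99×10^9)(8.846e-6)/(0.0429) = 3.71e6 N/C.

3.71×10^6 N/C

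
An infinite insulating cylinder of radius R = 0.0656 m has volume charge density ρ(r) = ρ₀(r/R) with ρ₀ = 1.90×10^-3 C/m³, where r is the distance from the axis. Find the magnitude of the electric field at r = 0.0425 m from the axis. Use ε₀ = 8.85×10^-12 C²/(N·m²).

Choose a coaxial cylinder of radius r = 0.0425 m (arbitrary length L) as the Gaussian surface (r < R).
λ_enc = ∫₀^r ρ(r')·2πr' dr' = (2πρ₀/R)·r^3/3 = 4.657×10^-6 C/m.
Applying ∮E·dA = Q_enc/ε₀ with the end caps contributing no flux:
E = |λ_enc|/(2πε₀r) = (4.657×10^-6)/(2π·8.85×10^-12·0.0425) = 1.97e6 N/C.

E = 1.97×10^6 N/C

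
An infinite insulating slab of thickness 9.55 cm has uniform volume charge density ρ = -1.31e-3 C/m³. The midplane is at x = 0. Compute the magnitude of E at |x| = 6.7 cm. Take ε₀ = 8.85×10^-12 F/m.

E = 7.07×10^6 N/C

The point |x| = 6.7 cm lies outside the slab (half-thickness 0.04775 m). A symmetric pillbox spanning the full slab encloses Q_enc = ρ·d·A.
Flux = 2EA ⇒ E = |ρ|d/(2ε₀), independent of distance outside.
E = (1.31×10^-3)(0.0955)/(2·8.85×10^-12) = 7.07×10^6 N/C.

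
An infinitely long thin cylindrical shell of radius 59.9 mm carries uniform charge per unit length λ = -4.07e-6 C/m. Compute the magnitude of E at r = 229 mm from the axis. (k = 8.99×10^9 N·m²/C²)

3.20×10^5 N/C

Take a coaxial cylindrical Gaussian surface of radius r = 229 mm and length L (r > 59.9 mm).
The full line charge is enclosed: λ_enc = -4.07e-6 C/m.
Applying ∮E·dA = Q_enc/ε₀ with the end caps contributing no flux:
E = 2k|λ_enc|/r = 2(8.99×10^9)(4.07e-6)/(0.229) = 3.20e5 N/C.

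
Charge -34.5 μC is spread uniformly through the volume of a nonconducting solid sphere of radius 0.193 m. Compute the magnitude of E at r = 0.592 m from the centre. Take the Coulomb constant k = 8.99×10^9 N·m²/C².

|E| = 8.85×10^5 N/C

Use a concentric Gaussian sphere at r = 0.592 m (r > R, so the entire charge is enclosed).
Q_enc = -34.5 μC = -3.45×10^-5 C.
Since E is radial and uniform over the Gaussian sphere, Φ = E·4πr² = Q_enc/ε₀.
E = k|Q_enc|/r² = (8.99×10^9)(3.45×10^-5)/(0.592)² = 8.85e5 N/C.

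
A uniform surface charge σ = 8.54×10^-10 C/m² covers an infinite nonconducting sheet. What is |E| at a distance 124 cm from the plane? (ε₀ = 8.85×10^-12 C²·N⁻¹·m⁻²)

48.2 V/m

By planar symmetry E is perpendicular to the sheet and uniform; use a Gaussian pillbox with flat faces of area A on each side of the sheet.
Only the two end caps contribute flux: Φ = 2EA. With Q_enc = σA, Gauss's law gives E = |σ|/(2ε₀).
E = |σ|/(2ε₀) = (8.54×10^-10)/(2·8.85×10^-12) = 48.2 N/C.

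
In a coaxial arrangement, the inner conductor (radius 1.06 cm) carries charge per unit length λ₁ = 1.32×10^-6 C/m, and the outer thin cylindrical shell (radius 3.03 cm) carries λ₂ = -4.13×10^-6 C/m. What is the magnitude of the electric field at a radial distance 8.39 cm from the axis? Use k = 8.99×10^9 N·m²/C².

|E| = 6.02e5 N/C

Choose a coaxial cylinder of radius r = 8.39 cm (arbitrary length L) as the Gaussian surface (r > 3.03 cm, enclosing both).
λ_enc = λ₁ + λ₂ = (1.32e-6) + (-4.13×10^-6) = -2.81×10^-6 C/m.
Gauss's law: E·2πrL = λ_enc L/ε₀.
E = 2k|λ_enc|/r = 2(8.99×10^9)(2.81e-6)/(0.0839) = 6.02×10^5 N/C.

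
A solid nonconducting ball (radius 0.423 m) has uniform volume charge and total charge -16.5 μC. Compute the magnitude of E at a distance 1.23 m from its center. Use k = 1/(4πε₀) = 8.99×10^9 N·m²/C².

|E| = 9.80e4 N/C

By spherical symmetry E is radial; choose a Gaussian sphere of radius r = 1.23 m (r > R, so the entire charge is enclosed).
Q_enc = -16.5 μC = -1.65e-5 C.
Gauss's law: E·4πr² = Q_enc/ε₀.
E = k|Q_enc|/r² = (8.99×10^9)(1.65×10^-5)/(1.23)² = 9.80×10^4 N/C.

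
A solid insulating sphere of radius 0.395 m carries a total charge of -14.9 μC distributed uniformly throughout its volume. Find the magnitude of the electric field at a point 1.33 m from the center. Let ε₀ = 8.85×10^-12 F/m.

|E| = 7.57×10^4 V/m

By spherical symmetry E is radial; choose a Gaussian sphere of radius r = 1.33 m (r > R, so the entire charge is enclosed).
Q_enc = -14.9 μC = -1.49×10^-5 C.
Applying ∮E·dA = Q_enc/ε₀ with Φ = E(4πr²):
E = |Q_enc|/(4πε₀r²) = (1.49e-5)/(4π·8.85×10^-12·(1.33)²) = 7.57×10^4 N/C.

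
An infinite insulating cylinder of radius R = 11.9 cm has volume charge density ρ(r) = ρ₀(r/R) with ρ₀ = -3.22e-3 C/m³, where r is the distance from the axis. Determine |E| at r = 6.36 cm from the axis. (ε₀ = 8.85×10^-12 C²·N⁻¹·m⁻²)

E ≈ 4.12×10^6 N/C

By cylindrical symmetry E is radial; use a coaxial Gaussian cylinder of radius 6.36 cm and length L (r < R).
λ_enc = ∫₀^r ρ(r')·2πr' dr' = (2πρ₀/R)·r^3/3 = -1.458×10^-5 C/m.
Since E is radial and uniform over the curved surface, Φ = E·2πrL = Q_enc/ε₀ = λ_enc L/ε₀.
E = |λ_enc|/(2πε₀r) = (1.458×10^-5)/(2π·8.85×10^-12·0.0636) = 4.12e6 N/C.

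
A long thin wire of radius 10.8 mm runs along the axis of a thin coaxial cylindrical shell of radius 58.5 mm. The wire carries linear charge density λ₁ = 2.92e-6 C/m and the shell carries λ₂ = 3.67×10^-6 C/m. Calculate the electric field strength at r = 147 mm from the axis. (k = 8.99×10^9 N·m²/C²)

By cylindrical symmetry E is radial; use a coaxial Gaussian cylinder of radius 147 mm and length L (r > 58.5 mm, enclosing both).
λ_enc = λ₁ + λ₂ = (2.92×10^-6) + (3.67×10^-6) = 6.59×10^-6 C/m.
Applying ∮E·dA = Q_enc/ε₀ with the end caps contributing no flux:
E = 2k|λ_enc|/r = 2(8.99×10^9)(6.59×10^-6)/(0.147) = 8.06×10^5 N/C.

E = 8.06×10^5 N/C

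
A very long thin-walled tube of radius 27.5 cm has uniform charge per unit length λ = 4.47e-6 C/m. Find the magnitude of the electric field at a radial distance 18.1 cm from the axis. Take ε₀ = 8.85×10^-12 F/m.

Take a coaxial cylindrical Gaussian surface of radius r = 18.1 cm and length L (r < 27.5 cm, inside the shell).
No charge is enclosed, so Gauss's law gives E·2πrL = 0 ⇒ E = 0.

E = 0 (no enclosed charge)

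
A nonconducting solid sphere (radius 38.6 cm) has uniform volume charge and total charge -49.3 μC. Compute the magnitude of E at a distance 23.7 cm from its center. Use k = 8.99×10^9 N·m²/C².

E = 1.83e6 N/C

Take a concentric spherical Gaussian surface of radius r = 23.7 cm (r < R).
For a uniform sphere the enclosed fraction is (r/R)³, so Q_enc = (-49.3 μC)(0.237/0.386)³ = -1.141×10^-5 C.
Gauss's law: E·4πr² = Q_enc/ε₀.
E = k|Q_enc|/r² = (8.99×10^9)(1.141×10^-5)/(0.237)² = 1.83×10^6 N/C.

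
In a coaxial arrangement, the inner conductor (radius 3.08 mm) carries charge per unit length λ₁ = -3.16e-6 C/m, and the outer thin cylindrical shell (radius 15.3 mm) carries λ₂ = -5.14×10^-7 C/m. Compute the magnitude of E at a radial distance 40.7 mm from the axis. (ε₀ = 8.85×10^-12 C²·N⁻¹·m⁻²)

|E| ≈ 1.62×10^6 N/C

By cylindrical symmetry E is radial; use a coaxial Gaussian cylinder of radius 40.7 mm and length L (r > 15.3 mm, enclosing both).
λ_enc = λ₁ + λ₂ = (-3.16×10^-6) + (-5.14×10^-7) = -3.674×10^-6 C/m.
Applying ∮E·dA = Q_enc/ε₀ with the end caps contributing no flux:
E = |λ_enc|/(2πε₀r) = (3.674×10^-6)/(2π·8.85×10^-12·0.0407) = 1.62×10^6 N/C.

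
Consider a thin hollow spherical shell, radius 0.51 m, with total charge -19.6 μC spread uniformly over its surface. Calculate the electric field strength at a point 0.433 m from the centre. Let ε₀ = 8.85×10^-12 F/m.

E = 0

Use a concentric Gaussian sphere at r = 0.433 m (inside the shell, r < 0.51 m).
No charge lies within this surface, so Q_enc = 0 and Gauss's law gives E·4πr² = 0 ⇒ E = 0.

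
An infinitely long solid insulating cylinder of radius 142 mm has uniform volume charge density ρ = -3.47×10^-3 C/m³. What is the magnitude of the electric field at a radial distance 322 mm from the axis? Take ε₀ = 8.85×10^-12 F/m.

E ≈ 1.23e7 V/m

Choose a coaxial cylinder of radius r = 322 mm (arbitrary length L) as the Gaussian surface (r > 142 mm, full cross-section enclosed).
λ_enc = ρ·πR² = (-3.47×10^-3)π(0.142)² = -2.198e-4 C/m.
Gauss's law: E·2πrL = λ_enc L/ε₀.
E = |λ_enc|/(2πε₀r) = (2.198e-4)/(2π·8.85×10^-12·0.322) = 1.23e7 N/C.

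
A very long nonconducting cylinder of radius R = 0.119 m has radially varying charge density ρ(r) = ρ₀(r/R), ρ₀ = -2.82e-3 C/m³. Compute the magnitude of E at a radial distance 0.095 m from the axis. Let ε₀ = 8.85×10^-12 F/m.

|E| = 8.06e6 V/m

Take a coaxial cylindrical Gaussian surface of radius r = 0.095 m and length L (r < R).
Integrating ρ over the cross-section to radius r: λ_enc = (2πρ₀/R) ∫₀^r r'^2 dr' = 2πρ₀ r^3/(3·R) = -4.255×10^-5 C/m.
Gauss's law: E·2πrL = λ_enc L/ε₀.
E = |λ_enc|/(2πε₀r) = (4.255×10^-5)/(2π·8.85×10^-12·0.095) = 8.06e6 N/C.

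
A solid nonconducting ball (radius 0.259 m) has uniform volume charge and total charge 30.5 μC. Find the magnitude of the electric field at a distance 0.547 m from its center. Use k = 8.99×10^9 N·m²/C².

|E| ≈ 9.16e5 N/C

By spherical symmetry E is radial; choose a Gaussian sphere of radius r = 0.547 m (r > R, so the entire charge is enclosed).
Q_enc = 30.5 μC = 3.05e-5 C.
Since E is radial and uniform over the Gaussian sphere, Φ = E·4πr² = Q_enc/ε₀.
E = k|Q_enc|/r² = (8.99×10^9)(3.05×10^-5)/(0.547)² = 9.16e5 N/C.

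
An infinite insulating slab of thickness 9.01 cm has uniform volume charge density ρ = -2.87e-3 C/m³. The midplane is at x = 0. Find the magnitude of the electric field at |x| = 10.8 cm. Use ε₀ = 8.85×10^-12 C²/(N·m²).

The point |x| = 10.8 cm lies outside the slab (half-thickness 0.04505 m). A symmetric pillbox spanning the full slab encloses Q_enc = ρ·d·A.
Flux = 2EA ⇒ E = |ρ|d/(2ε₀), independent of distance outside.
E = (2.87×10^-3)(0.0901)/(2·8.85×10^-12) = 1.46e7 N/C.

E = 1.46×10^7 N/C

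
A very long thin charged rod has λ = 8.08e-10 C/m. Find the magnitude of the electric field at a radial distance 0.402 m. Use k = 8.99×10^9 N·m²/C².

Choose a coaxial cylinder of radius r = 0.402 m (arbitrary length L) as the Gaussian surface.
Q_enc = λL, so λ_enc = 8.08×10^-10 C/m.
Applying ∮E·dA = Q_enc/ε₀ with the end caps contributing no flux:
E = 2k|λ_enc|/r = 2(8.99×10^9)(8.08×10^-10)/(0.402) = 36.1 N/C.

|E| ≈ 36.1 V/m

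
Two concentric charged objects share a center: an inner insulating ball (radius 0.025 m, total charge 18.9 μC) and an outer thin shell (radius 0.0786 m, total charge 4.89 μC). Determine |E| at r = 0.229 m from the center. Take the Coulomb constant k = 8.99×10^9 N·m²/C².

4.08×10^6 N/C

By spherical symmetry E is radial; choose a Gaussian sphere of radius r = 0.229 m (r > 0.0786 m, enclosing both).
Q_enc = (18.9 μC) + (4.89 μC) = 2.379×10^-5 C.
Since E is radial and uniform over the Gaussian sphere, Φ = E·4πr² = Q_enc/ε₀.
E = k|Q_enc|/r² = (8.99×10^9)(2.379×10^-5)/(0.229)² = 4.08×10^6 N/C.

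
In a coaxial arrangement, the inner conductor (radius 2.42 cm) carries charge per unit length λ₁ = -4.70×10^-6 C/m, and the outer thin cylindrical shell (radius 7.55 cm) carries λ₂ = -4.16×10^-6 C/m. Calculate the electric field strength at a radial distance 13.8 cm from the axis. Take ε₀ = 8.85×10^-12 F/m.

By cylindrical symmetry E is radial; use a coaxial Gaussian cylinder of radius 13.8 cm and length L (r > 7.55 cm, enclosing both).
λ_enc = λ₁ + λ₂ = (-4.70×10^-6) + (-4.16×10^-6) = -8.86×10^-6 C/m.
Since E is radial and uniform over the curved surface, Φ = E·2πrL = Q_enc/ε₀ = λ_enc L/ε₀.
E = |λ_enc|/(2πε₀r) = (8.86×10^-6)/(2π·8.85×10^-12·0.138) = 1.15×10^6 N/C.

E = 1.15×10^6 V/m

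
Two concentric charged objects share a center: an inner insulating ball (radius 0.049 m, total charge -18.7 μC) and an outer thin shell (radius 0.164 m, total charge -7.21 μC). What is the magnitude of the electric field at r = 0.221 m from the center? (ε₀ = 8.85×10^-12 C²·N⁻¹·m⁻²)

4.77×10^6 N/C

Use a concentric Gaussian sphere at r = 0.221 m (r > 0.164 m, enclosing both).
Q_enc = (-18.7 μC) + (-7.21 μC) = -2.591e-5 C.
Since E is radial and uniform over the Gaussian sphere, Φ = E·4πr² = Q_enc/ε₀.
E = |Q_enc|/(4πε₀r²) = (2.591×10^-5)/(4π·8.85×10^-12·(0.221)²) = 4.77e6 N/C.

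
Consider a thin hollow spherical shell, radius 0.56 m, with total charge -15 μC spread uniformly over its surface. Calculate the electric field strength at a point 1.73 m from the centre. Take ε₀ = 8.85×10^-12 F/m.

4.51×10^4 N/C

Symmetry ⇒ E = E(r) r̂. Gaussian sphere of radius r = 1.73 m (r > 0.56 m).
The entire shell is enclosed: Q_enc = -1.50×10^-5 C.
Applying ∮E·dA = Q_enc/ε₀ with Φ = E(4πr²):
E = |Q_enc|/(4πε₀r²) = (1.50×10^-5)/(4π·8.85×10^-12·(1.73)²) = 4.51×10^4 N/C.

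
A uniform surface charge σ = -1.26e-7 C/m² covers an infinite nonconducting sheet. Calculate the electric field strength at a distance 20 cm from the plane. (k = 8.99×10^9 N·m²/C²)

|E| ≈ 7.12×10^3 N/C

By planar symmetry E is perpendicular to the sheet and uniform; use a Gaussian pillbox with flat faces of area A on each side of the sheet.
Only the two end caps contribute flux: Φ = 2EA. With Q_enc = σA, Gauss's law gives E = |σ|/(2ε₀).
E = 2πk|σ| = 2π(8.99×10^9)(1.26e-7) = 7.12×10^3 N/C.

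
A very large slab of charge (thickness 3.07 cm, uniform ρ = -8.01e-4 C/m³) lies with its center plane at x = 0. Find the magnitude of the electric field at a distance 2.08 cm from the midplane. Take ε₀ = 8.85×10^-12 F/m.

1.39×10^6 N/C

The point |x| = 2.08 cm lies outside the slab (half-thickness 0.01535 m). A symmetric pillbox spanning the full slab encloses Q_enc = ρ·d·A.
Flux = 2EA ⇒ E = |ρ|d/(2ε₀), independent of distance outside.
E = (8.01e-4)(0.0307)/(2·8.85×10^-12) = 1.39×10^6 N/C.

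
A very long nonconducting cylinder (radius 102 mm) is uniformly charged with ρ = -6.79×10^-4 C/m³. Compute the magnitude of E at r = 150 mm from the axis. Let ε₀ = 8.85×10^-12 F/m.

E = 2.66×10^6 N/C

Take a coaxial cylindrical Gaussian surface of radius r = 150 mm and length L (r > 102 mm, full cross-section enclosed).
λ_enc = ρ·πR² = (-6.79×10^-4)π(0.102)² = -2.219×10^-5 C/m.
By Gauss's law (flux through the curved wall only), E·2πrL = λ_enc L/ε₀.
E = |λ_enc|/(2πε₀r) = (2.219e-5)/(2π·8.85×10^-12·0.15) = 2.66×10^6 N/C.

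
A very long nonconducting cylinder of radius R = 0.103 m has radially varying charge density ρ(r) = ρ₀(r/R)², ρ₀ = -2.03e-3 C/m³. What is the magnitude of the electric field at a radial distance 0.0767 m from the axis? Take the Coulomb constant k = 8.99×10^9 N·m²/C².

Coaxial Gaussian cylinder, radius r = 0.0767 m, length L (r < R).
Integrating ρ over the cross-section to radius r: λ_enc = (2πρ₀/R²) ∫₀^r r'^3 dr' = 2πρ₀ r^4/(4·R²) = -1.04×10^-5 C/m.
By Gauss's law (flux through the curved wall only), E·2πrL = λ_enc L/ε₀.
E = 2k|λ_enc|/r = 2(8.99×10^9)(1.04e-5)/(0.0767) = 2.44×10^6 N/C.

|E| = 2.44×10^6 V/m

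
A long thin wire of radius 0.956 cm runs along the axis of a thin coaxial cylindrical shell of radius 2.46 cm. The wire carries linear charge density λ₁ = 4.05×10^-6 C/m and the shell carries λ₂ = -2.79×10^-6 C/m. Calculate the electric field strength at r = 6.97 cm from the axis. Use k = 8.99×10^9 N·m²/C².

Take a coaxial cylindrical Gaussian surface of radius r = 6.97 cm and length L (r > 2.46 cm, enclosing both).
λ_enc = λ₁ + λ₂ = (4.05e-6) + (-2.79×10^-6) = 1.26×10^-6 C/m.
Gauss's law: E·2πrL = λ_enc L/ε₀.
E = 2k|λ_enc|/r = 2(8.99×10^9)(1.26×10^-6)/(0.0697) = 3.25×10^5 N/C.

|E| ≈ 3.25×10^5 N/C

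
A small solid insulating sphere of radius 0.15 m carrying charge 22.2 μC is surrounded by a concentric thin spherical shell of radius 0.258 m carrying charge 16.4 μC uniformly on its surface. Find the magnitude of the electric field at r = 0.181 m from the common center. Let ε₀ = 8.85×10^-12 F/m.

|E| ≈ 6.09×10^6 N/C

By spherical symmetry E is radial; choose a Gaussian sphere of radius r = 0.181 m (between the bodies, 0.15 m < r < 0.258 m).
The shell at 0.258 m lies outside the Gaussian surface, so Q_enc = 22.2 μC = 2.22×10^-5 C.
Gauss's law: E·4πr² = Q_enc/ε₀.
E = |Q_enc|/(4πε₀r²) = (2.22e-5)/(4π·8.85×10^-12·(0.181)²) = 6.09×10^6 N/C.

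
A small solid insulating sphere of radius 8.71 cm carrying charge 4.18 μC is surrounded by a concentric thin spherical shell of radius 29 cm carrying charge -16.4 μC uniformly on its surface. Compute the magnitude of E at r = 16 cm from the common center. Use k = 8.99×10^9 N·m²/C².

|E| ≈ 1.47×10^6 N/C

By spherical symmetry E is radial; choose a Gaussian sphere of radius r = 16 cm (between the bodies, 8.71 cm < r < 29 cm).
The shell at 29 cm lies outside the Gaussian surface, so Q_enc = 4.18 μC = 4.18×10^-6 C.
Since E is radial and uniform over the Gaussian sphere, Φ = E·4πr² = Q_enc/ε₀.
E = k|Q_enc|/r² = (8.99×10^9)(4.18×10^-6)/(0.16)² = 1.47×10^6 N/C.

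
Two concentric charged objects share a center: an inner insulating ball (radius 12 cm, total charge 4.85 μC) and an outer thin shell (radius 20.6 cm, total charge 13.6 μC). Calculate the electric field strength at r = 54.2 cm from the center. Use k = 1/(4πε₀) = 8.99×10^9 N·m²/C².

E ≈ 5.65e5 N/C

Use a concentric Gaussian sphere at r = 54.2 cm (r > 20.6 cm, enclosing both).
Q_enc = (4.85 μC) + (13.6 μC) = 1.845×10^-5 C.
By Gauss's law, ∮E·dA = E·4πr² = Q_enc/ε₀.
E = k|Q_enc|/r² = (8.99×10^9)(1.845×10^-5)/(0.542)² = 5.65×10^5 N/C.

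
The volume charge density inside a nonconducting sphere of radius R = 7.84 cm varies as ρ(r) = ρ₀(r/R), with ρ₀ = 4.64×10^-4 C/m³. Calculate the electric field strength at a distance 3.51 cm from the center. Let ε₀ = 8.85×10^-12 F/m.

2.06×10^5 N/C

Symmetry ⇒ E = E(r) r̂. Gaussian sphere of radius r = 3.51 cm (r < R).
Q_enc = ∫₀^r ρ(r')·4πr'² dr' = (4πρ₀/R) ∫₀^r r'^3 dr' = 4πρ₀ r^4/(4·R) = 2.822×10^-8 C.
Gauss's law: E·4πr² = Q_enc/ε₀.
E = |Q_enc|/(4πε₀r²) = (2.822e-8)/(4π·8.85×10^-12·(0.0351)²) = 2.06×10^5 N/C.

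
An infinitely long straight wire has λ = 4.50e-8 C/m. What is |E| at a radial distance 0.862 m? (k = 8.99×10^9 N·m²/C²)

|E| ≈ 939 N/C

Coaxial Gaussian cylinder, radius r = 0.862 m, length L.
Q_enc = λL, so λ_enc = 4.50×10^-8 C/m.
Since E is radial and uniform over the curved surface, Φ = E·2πrL = Q_enc/ε₀ = λ_enc L/ε₀.
E = 2k|λ_enc|/r = 2(8.99×10^9)(4.50e-8)/(0.862) = 939 N/C.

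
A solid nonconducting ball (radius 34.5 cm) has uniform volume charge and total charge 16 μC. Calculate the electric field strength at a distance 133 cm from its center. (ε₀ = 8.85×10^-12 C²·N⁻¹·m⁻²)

Use a concentric Gaussian sphere at r = 133 cm (r > R, so the entire charge is enclosed).
Q_enc = 16 μC = 1.60×10^-5 C.
Applying ∮E·dA = Q_enc/ε₀ with Φ = E(4πr²):
E = |Q_enc|/(4πε₀r²) = (1.60×10^-5)/(4π·8.85×10^-12·(1.33)²) = 8.13e4 N/C.

E ≈ 8.13×10^4 N/C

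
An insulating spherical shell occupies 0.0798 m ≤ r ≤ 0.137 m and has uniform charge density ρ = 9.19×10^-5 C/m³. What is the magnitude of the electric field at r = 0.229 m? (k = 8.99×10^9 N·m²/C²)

E = 1.36e5 V/m

Take a concentric spherical Gaussian surface of radius r = 0.229 m (r > 0.137 m, enclosing the whole shell).
Q_enc = ρ·(4π/3)(b³ − a³) = (9.19×10^-5)·(4π/3)·((0.137)³ − (0.0798)³) = 7.942×10^-7 C.
By Gauss's law, ∮E·dA = E·4πr² = Q_enc/ε₀.
E = k|Q_enc|/r² = (8.99×10^9)(7.942e-7)/(0.229)² = 1.36e5 N/C.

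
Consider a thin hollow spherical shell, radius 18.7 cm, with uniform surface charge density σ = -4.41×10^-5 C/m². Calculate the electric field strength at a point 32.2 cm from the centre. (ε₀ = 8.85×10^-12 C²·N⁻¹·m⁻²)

|E| ≈ 1.68×10^6 N/C

By spherical symmetry E is radial; choose a Gaussian sphere of radius r = 32.2 cm (r > 18.7 cm).
The entire shell is enclosed: Q_enc = σ·4πR² = (-4.41×10^-5)·4π·(0.187)² = -1.938×10^-5 C.
Since E is radial and uniform over the Gaussian sphere, Φ = E·4πr² = Q_enc/ε₀.
E = |Q_enc|/(4πε₀r²) = (1.938e-5)/(4π·8.85×10^-12·(0.322)²) = 1.68×10^6 N/C.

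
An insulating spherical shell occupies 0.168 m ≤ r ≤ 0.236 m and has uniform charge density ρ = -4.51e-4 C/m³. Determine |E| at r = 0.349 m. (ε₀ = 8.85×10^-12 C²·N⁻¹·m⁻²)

By spherical symmetry E is radial; choose a Gaussian sphere of radius r = 0.349 m (r > 0.236 m, enclosing the whole shell).
Q_enc = ρ·(4π/3)(b³ − a³) = (-4.51×10^-4)·(4π/3)·((0.236)³ − (0.168)³) = -1.587e-5 C.
Gauss's law: E·4πr² = Q_enc/ε₀.
E = |Q_enc|/(4πε₀r²) = (1.587×10^-5)/(4π·8.85×10^-12·(0.349)²) = 1.17×10^6 N/C.

1.17e6 V/m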